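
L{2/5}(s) 2/(5 * s)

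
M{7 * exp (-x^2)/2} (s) 7 * gamma (s/2)/4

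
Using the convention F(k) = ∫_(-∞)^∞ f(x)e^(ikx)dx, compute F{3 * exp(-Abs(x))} 6/(k^2 + 1)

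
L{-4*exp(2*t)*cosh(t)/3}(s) 4*(2 - s)/(3*((s - 2)^2-1))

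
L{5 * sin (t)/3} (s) 5/ (3 * (s^2+1))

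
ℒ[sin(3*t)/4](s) 3/(4*(s^2+9))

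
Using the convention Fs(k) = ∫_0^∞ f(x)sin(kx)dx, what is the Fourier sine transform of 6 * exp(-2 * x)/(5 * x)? 6 * atan(k/2)/5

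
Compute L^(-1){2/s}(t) 2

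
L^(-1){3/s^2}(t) 3*t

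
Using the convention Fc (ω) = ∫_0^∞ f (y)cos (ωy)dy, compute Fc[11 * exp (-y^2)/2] 11 * sqrt (pi) * exp (-ω^2/4)/4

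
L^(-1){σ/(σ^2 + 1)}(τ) cos(τ)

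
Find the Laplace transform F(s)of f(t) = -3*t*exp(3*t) -3/(s - 3)^2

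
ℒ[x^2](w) 2/w^3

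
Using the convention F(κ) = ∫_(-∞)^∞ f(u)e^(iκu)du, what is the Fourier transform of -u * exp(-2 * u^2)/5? -sqrt(2) * I * sqrt(pi) * κ * exp(-κ^2/8)/40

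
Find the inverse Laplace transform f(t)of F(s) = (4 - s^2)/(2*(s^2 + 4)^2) -t*cos(2*t)/2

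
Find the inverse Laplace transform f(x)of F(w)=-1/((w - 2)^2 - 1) -exp(2*x)*sinh(x)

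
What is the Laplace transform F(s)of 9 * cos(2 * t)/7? 9 * s/(7 * (s^2 + 4))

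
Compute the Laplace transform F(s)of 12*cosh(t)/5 12*s/(5*(s^2 - 1))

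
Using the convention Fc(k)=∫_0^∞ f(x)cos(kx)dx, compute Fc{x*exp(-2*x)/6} (4 - k^2)/(6*(k^2 + 4)^2)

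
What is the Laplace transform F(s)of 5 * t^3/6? 5/s^4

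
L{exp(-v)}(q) 1/(q + 1)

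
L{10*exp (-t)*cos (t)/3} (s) 10*(s + 1)/ (3*( (s + 1)^2 + 1))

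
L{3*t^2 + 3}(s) 3/s + 6/s^3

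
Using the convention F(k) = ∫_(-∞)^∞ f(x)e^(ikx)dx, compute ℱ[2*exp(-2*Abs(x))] 8/(k^2 + 4)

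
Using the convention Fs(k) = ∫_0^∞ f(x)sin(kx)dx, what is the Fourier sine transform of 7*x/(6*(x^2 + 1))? 7*pi*exp(-k)/12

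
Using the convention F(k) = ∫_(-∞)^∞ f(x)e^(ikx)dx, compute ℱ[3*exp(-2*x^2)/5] 3*sqrt(2)*sqrt(pi)*exp(-k^2/8)/10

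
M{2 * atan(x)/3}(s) -pi * sec(pi * s/2)/(3 * s)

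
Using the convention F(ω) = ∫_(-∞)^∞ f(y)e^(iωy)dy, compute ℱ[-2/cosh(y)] -2 * pi/cosh(pi * ω/2)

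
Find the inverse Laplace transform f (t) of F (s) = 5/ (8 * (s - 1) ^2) 5 * t * exp (t) /8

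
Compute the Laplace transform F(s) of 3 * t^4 72/s^5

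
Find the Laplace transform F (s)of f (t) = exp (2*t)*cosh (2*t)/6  (s - 2)/ (6*s*(s - 4))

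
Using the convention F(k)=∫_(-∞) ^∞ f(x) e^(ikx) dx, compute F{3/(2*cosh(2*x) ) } 3*pi/(4*cosh(pi*k/4) ) 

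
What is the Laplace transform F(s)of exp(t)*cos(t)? (s - 1)/((s - 1)^2 + 1)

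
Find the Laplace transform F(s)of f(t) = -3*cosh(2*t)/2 -3*s/(2*s^2 - 8)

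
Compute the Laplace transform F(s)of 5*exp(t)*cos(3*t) 5*(s - 1)/((s - 1)^2 + 9)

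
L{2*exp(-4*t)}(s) 2/(s+4)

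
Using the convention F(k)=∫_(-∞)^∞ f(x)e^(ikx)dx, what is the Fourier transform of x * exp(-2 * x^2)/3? sqrt(2) * I * sqrt(pi) * k * exp(-k^2/8)/24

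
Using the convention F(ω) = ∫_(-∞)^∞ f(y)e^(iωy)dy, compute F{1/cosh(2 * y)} pi/(2 * cosh(pi * ω/4))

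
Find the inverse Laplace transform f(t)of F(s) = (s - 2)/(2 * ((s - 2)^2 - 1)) exp(2 * t) * cosh(t)/2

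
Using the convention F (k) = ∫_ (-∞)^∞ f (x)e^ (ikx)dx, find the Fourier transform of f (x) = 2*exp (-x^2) 2*sqrt (pi)*exp (-k^2/4)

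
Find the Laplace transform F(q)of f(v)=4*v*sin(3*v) 24*q/(q^2 + 9)^2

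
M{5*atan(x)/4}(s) -5*pi*sec(pi*s/2)/(8*s)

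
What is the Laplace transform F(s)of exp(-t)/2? 1/(2*(s + 1))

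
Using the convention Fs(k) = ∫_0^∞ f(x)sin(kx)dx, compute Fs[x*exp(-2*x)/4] k/(k^2 + 4)^2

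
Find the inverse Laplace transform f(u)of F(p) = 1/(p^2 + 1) sin(u)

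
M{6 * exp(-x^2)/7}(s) 3 * gamma(s/2)/7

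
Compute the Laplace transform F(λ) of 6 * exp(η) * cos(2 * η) 6 * (λ - 1) /((λ - 1) ^2+4) 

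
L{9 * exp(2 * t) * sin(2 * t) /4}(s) 9/(2 * ((s - 2) ^2 + 4) ) 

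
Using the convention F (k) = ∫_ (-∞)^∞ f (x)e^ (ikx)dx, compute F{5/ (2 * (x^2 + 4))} 5 * pi * exp (-2 * Abs (k))/4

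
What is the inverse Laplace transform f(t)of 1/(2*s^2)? t/2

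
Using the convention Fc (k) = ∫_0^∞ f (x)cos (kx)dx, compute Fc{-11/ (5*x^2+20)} -11*pi*exp (-2*k)/20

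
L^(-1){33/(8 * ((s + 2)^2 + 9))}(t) 11 * exp(-2 * t) * sin(3 * t)/8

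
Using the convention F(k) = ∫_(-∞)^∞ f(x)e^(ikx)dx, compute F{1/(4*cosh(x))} pi/(4*cosh(pi*k/2))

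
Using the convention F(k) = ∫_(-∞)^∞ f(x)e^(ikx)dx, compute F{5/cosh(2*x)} 5*pi/(2*cosh(pi*k/4))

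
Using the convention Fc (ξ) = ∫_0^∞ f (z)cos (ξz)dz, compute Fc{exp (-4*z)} 4/ (ξ^2 + 16)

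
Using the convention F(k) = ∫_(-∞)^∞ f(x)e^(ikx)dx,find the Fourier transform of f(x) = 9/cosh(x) 9*pi/cosh(pi*k/2)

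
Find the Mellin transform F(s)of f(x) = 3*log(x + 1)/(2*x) -3*pi*csc(pi*s)/(2*s - 2)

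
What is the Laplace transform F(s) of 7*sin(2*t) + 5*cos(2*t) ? 14/(s^2 + 4) + 5*s/(s^2 + 4) 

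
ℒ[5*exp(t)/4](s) 5/(4*(s - 1))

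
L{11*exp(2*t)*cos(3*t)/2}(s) 11*(s - 2)/(2*((s - 2)^2+9))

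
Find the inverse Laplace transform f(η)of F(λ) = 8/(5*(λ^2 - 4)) 4*sinh(2*η)/5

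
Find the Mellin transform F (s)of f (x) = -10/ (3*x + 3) -10*pi*csc (pi*s)/3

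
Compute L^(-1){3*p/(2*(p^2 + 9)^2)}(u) u*sin(3*u)/4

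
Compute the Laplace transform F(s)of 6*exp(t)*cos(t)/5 6*(s - 1)/(5*((s - 1)^2 + 1))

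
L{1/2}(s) 1/(2*s)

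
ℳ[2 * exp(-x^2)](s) gamma(s/2)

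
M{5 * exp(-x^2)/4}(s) 5 * gamma(s/2)/8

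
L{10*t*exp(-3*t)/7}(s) 10/(7*(s + 3)^2)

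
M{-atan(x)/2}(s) pi * sec(pi * s/2)/(4 * s)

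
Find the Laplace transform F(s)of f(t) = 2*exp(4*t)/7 2/(7*(s - 4))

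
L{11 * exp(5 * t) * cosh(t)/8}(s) 11 * (s - 5)/(8 * ((s - 5)^2 - 1))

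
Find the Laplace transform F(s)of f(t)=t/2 1/(2*s^2)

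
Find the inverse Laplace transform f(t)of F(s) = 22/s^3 11*t^2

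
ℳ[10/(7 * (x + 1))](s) 10 * pi * csc(pi * s)/7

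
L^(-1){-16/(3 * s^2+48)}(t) -4 * sin(4 * t)/3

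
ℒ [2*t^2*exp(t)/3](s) 4/(3*(s - 1)^3)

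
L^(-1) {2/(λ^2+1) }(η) 2 * sin(η) 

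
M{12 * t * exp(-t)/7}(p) 12 * gamma(p + 1)/7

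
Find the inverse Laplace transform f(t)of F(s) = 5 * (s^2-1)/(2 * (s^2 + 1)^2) 5 * t * cos(t)/2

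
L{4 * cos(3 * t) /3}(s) 4 * s/(3 * (s^2 + 9) ) 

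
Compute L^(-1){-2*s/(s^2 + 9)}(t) -2*cos(3*t)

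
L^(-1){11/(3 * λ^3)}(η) 11 * η^2/6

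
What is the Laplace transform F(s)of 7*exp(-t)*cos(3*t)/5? 7*(s+1)/(5*((s+1)^2+9))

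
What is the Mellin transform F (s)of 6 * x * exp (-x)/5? 6 * gamma (s + 1)/5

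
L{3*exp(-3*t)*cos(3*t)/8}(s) 3*(s + 3)/(8*((s + 3)^2 + 9))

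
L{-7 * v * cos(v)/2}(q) 7 * (1 - q^2)/(2 * (q^2 + 1)^2)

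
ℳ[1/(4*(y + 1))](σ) pi*csc(pi*σ)/4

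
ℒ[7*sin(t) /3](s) 7/(3*(s^2 + 1) ) 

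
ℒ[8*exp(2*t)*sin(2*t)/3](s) 16/(3*((s - 2)^2 + 4))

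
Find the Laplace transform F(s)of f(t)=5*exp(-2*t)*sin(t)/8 5/(8*((s+2)^2+1))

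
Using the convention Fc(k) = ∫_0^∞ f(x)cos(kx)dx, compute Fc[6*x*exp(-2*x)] 6*(4 - k^2)/(k^2 + 4)^2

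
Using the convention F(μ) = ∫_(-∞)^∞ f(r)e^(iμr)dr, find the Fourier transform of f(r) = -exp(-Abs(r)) -2/(μ^2 + 1)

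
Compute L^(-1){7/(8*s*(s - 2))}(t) 7*exp(t)*sinh(t)/8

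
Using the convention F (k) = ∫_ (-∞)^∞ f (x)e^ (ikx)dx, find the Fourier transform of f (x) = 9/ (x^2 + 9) 3 * pi * exp (-3 * Abs (k))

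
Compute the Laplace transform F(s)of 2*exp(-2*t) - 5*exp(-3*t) 2/(s + 2) - 5/(s + 3)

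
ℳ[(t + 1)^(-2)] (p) (-pi * p + pi)/sin(pi * p)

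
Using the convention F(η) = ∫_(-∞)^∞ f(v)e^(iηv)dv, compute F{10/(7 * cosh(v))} 10 * pi/(7 * cosh(pi * η/2))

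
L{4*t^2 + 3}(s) 3/s + 8/s^3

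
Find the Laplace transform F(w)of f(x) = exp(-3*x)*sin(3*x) 3/((w + 3)^2 + 9)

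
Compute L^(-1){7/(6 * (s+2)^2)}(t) 7 * t * exp(-2 * t)/6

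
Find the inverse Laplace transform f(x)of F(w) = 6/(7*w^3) 3*x^2/7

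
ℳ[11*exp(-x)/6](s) 11*gamma(s)/6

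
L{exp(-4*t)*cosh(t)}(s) (s + 4)/((s + 4)^2 - 1)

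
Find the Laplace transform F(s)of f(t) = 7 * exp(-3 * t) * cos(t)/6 7 * (s+3)/(6 * ((s+3)^2+1))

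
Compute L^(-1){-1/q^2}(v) -v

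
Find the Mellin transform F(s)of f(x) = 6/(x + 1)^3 3*pi*(s - 2)*(s - 1)/sin(pi*s)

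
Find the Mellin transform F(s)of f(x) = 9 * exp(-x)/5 9 * gamma(s)/5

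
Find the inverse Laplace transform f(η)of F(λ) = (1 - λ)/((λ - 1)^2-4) -exp(η)*cosh(2*η)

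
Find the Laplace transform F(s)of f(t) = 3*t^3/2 9/s^4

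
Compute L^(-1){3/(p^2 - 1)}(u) 3 * sinh(u)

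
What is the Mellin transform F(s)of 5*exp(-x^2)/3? 5*gamma(s/2)/6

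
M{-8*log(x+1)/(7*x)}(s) 8*pi*csc(pi*s)/(7*(s - 1))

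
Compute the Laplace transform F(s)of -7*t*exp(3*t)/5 -7/(5*(s - 3)^2)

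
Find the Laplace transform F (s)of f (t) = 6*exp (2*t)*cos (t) 6*(s - 2)/ ( (s - 2)^2 + 1)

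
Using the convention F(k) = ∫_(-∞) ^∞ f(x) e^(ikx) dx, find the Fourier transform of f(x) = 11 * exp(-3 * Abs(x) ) 66/(k^2+9) 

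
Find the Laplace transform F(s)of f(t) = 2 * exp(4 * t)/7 2/(7 * (s - 4))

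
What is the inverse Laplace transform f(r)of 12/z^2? 12*r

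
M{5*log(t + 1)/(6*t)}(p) -5*pi*csc(pi*p)/(6*p - 6)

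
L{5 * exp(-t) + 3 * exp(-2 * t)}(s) 5/(s + 1) + 3/(s + 2)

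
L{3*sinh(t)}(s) 3/(s^2 - 1)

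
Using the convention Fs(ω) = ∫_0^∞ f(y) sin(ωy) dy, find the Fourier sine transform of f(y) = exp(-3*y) ω/(ω^2 + 9) 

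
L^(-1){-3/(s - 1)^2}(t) -3*t*exp(t)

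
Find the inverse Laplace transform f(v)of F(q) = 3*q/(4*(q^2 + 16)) 3*cos(4*v)/4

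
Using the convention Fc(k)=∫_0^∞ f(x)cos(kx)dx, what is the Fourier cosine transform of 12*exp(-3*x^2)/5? 2*sqrt(3)*sqrt(pi)*exp(-k^2/12)/5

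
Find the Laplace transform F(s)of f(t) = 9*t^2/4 9/(2*s^3)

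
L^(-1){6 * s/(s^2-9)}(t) 6 * cosh(3 * t)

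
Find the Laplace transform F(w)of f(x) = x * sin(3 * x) 6 * w/(w^2 + 9)^2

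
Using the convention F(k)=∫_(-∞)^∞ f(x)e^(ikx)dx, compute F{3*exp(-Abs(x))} 6/(k^2+1)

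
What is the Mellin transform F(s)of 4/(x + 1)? 4 * pi * csc(pi * s)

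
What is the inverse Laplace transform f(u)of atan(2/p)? sin(2*u)/u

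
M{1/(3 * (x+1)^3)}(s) pi * (s - 2) * (s - 1)/(6 * sin(pi * s))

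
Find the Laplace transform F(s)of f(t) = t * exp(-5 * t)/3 1/(3 * (s+5)^2)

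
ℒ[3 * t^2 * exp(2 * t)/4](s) 3/(2 * (s - 2)^3)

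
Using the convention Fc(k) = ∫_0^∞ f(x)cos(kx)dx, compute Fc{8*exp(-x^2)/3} 4*sqrt(pi)*exp(-k^2/4)/3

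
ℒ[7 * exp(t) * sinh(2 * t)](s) 14/((s - 1)^2 - 4)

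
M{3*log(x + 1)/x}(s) -3*pi*csc(pi*s)/(s - 1)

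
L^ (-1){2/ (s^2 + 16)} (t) sin (4*t)/2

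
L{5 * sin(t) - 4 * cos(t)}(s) 5/(s^2 + 1) - 4 * s/(s^2 + 1)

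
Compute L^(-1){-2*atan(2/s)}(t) -2*sin(2*t)/t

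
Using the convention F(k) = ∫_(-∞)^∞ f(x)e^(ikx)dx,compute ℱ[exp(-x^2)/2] sqrt(pi)*exp(-k^2/4)/2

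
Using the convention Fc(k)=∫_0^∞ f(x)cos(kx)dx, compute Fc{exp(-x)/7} 1/(7*(k^2 + 1))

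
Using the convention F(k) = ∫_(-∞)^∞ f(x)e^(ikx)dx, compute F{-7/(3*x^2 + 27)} -7*pi*exp(-3*Abs(k))/9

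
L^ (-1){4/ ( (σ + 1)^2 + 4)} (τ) 2*exp (-τ)*sin (2*τ)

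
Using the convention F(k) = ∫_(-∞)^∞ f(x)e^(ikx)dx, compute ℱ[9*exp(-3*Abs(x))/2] 27/(k^2 + 9)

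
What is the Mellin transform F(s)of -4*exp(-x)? -4*gamma(s)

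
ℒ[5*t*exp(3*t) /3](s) 5/(3*(s - 3) ^2) 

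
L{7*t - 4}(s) 7/s^2-4/s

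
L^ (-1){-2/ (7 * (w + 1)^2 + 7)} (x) -2 * exp (-x) * sin (x)/7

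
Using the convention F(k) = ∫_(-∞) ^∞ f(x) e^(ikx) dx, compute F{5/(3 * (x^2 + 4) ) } 5 * pi * exp(-2 * Abs(k) ) /6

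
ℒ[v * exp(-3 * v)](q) (q+3)^(-2)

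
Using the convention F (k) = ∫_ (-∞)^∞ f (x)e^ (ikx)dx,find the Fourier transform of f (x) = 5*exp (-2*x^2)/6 5*sqrt (2)*sqrt (pi)*exp (-k^2/8)/12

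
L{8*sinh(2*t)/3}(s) 16/(3*(s^2 - 4))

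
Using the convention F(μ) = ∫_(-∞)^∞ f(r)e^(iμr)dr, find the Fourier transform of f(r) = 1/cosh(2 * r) pi/(2 * cosh(pi * μ/4))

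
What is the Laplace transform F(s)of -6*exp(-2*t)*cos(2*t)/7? 6*(-s - 2)/(7*((s + 2)^2 + 4))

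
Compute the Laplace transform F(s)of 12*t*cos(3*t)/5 12*(s^2-9)/(5*(s^2+9)^2)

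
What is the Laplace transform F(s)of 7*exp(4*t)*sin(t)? 7/((s - 4)^2 + 1)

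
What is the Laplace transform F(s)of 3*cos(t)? 3*s/(s^2 + 1)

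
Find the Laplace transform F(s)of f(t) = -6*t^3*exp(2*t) -36/(s - 2)^4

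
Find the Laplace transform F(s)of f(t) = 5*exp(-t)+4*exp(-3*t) 5/(s+1)+4/(s+3)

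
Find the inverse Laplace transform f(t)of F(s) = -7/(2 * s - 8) -7 * exp(4 * t)/2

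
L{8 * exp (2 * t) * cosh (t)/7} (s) 8 * (s - 2)/ (7 * ( (s - 2)^2 - 1))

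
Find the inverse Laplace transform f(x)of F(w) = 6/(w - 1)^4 x^3*exp(x)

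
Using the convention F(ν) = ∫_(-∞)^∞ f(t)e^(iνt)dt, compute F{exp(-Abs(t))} 2/(ν^2+1)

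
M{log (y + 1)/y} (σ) -pi * csc (pi * σ)/ (σ - 1)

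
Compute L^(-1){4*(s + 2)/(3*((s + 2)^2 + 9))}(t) 4*exp(-2*t)*cos(3*t)/3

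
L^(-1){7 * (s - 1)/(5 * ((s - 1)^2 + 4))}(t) 7 * exp(t) * cos(2 * t)/5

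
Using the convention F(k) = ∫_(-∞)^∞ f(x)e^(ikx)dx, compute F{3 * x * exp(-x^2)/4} 3 * I * sqrt(pi) * k * exp(-k^2/4)/8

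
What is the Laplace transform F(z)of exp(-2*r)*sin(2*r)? 2/((z + 2)^2 + 4)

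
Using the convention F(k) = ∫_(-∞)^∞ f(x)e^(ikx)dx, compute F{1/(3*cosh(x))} pi/(3*cosh(pi*k/2))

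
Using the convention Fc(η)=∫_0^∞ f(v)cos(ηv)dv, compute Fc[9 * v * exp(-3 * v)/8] 9 * (9 - η^2)/(8 * (η^2 + 9)^2)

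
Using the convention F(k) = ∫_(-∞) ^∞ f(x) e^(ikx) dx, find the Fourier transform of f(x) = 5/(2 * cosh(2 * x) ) 5 * pi/(4 * cosh(pi * k/4) ) 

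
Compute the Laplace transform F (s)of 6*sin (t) 6/ (s^2 + 1)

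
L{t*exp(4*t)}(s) (s - 4)^(-2)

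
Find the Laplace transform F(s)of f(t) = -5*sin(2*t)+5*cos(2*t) 5*s/(s^2+4) - 10/(s^2+4)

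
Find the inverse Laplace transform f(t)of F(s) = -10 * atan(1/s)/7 -10 * sin(t)/(7 * t)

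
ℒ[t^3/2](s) 3/s^4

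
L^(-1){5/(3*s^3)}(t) 5*t^2/6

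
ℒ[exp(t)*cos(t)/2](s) (s - 1)/(2*((s - 1)^2 + 1))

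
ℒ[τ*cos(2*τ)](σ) (σ^2 - 4)/(σ^2 + 4)^2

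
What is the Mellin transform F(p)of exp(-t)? gamma(p)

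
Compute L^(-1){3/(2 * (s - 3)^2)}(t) 3 * t * exp(3 * t)/2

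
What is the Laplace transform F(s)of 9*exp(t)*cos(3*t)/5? 9*(s - 1)/(5*((s - 1)^2 + 9))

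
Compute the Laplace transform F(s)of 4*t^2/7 8/(7*s^3)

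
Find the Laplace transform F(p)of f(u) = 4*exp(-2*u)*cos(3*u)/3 4*(p + 2)/(3*((p + 2)^2 + 9))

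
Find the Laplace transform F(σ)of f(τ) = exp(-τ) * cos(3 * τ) (σ + 1)/((σ + 1)^2 + 9)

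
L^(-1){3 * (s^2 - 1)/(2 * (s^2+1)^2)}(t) 3 * t * cos(t)/2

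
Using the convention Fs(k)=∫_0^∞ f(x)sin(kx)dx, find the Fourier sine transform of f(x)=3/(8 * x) 3 * pi/16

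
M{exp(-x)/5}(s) gamma(s)/5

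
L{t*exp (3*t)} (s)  (s - 3)^ (-2)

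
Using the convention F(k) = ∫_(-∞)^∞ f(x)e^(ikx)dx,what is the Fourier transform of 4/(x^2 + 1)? 4 * pi * exp(-Abs(k))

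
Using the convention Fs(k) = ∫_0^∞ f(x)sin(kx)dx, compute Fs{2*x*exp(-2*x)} 8*k/(k^2 + 4)^2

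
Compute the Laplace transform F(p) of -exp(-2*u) -1/(p + 2) 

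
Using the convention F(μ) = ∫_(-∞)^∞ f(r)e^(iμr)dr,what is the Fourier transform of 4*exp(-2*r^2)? 2*sqrt(2)*sqrt(pi)*exp(-μ^2/8)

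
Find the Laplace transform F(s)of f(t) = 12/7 12/(7*s)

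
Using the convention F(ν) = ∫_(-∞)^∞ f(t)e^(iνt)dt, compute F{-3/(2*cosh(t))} -3*pi/(2*cosh(pi*ν/2))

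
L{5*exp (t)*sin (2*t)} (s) 10/ ( (s - 1)^2 + 4)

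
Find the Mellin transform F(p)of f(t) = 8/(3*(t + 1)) 8*pi*csc(pi*p)/3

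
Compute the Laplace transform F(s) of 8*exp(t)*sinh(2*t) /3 16/(3*((s - 1) ^2 - 4) ) 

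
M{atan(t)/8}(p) -pi * sec(pi * p/2)/(16 * p)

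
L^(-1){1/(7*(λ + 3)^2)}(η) η*exp(-3*η)/7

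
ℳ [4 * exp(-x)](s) 4 * gamma(s)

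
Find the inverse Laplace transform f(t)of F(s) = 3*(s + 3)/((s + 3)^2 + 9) 3*exp(-3*t)*cos(3*t)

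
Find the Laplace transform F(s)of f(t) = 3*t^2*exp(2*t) 6/(s - 2)^3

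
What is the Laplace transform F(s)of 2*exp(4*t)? 2/(s - 4)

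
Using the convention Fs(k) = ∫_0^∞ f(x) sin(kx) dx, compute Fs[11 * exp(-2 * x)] 11 * k/(k^2 + 4) 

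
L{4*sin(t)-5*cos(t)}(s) 4/(s^2 + 1)-5*s/(s^2 + 1)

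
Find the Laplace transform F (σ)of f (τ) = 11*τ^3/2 33/σ^4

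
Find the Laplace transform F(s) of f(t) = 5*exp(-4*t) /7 5/(7*(s + 4) ) 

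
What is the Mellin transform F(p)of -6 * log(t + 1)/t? 6 * pi * csc(pi * p)/(p - 1)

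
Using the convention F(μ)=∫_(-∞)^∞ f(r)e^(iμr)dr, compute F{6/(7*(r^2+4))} 3*pi*exp(-2*Abs(μ))/7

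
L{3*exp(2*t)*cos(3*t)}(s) 3*(s - 2)/((s - 2)^2 + 9)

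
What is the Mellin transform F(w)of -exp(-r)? -gamma(w)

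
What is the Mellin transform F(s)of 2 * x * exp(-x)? 2 * gamma(s + 1)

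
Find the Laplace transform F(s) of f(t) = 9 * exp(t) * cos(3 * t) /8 9 * (s - 1) /(8 * ((s - 1) ^2 + 9) ) 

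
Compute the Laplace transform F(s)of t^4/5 24/(5*s^5)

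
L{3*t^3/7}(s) 18/(7*s^4)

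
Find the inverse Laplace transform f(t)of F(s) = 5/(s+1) 5*exp(-t)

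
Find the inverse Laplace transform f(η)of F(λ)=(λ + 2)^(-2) η * exp(-2 * η)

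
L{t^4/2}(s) 12/s^5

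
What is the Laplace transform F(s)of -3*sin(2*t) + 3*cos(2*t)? 3*s/(s^2 + 4) - 6/(s^2 + 4)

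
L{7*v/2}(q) 7/(2*q^2)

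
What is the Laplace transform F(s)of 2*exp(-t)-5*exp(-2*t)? 2/(s+1)-5/(s+2)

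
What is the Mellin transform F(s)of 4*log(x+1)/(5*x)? -4*pi*csc(pi*s)/(5*s - 5)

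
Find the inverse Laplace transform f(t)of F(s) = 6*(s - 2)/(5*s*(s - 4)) 6*exp(2*t)*cosh(2*t)/5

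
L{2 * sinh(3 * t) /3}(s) 2/(s^2 - 9) 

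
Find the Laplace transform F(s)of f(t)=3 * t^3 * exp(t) 18/(s - 1)^4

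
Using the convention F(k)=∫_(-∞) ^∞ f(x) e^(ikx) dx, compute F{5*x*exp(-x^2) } 5*I*sqrt(pi)*k*exp(-k^2/4) /2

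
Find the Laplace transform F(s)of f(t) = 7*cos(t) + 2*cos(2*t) 7*s/(s^2 + 1) + 2*s/(s^2 + 4)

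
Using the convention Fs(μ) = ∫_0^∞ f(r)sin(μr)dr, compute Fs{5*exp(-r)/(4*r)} 5*atan(μ)/4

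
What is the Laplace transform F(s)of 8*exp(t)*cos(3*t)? 8*(s - 1)/((s - 1)^2 + 9)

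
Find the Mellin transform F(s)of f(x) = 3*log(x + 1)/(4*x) -3*pi*csc(pi*s)/(4*s - 4)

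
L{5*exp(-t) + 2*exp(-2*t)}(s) 2/(s + 2) + 5/(s + 1)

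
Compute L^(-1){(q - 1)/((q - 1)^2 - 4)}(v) exp(v) * cosh(2 * v)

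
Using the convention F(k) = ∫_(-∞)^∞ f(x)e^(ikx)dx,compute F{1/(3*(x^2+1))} pi*exp(-Abs(k))/3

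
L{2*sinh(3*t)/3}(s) 2/(s^2-9)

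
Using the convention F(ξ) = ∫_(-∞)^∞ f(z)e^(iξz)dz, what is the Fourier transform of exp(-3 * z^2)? sqrt(3) * sqrt(pi) * exp(-ξ^2/12)/3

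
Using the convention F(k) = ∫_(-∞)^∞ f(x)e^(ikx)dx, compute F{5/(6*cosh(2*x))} 5*pi/(12*cosh(pi*k/4))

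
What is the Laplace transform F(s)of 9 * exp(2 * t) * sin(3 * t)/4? 27/(4 * ((s - 2)^2 + 9))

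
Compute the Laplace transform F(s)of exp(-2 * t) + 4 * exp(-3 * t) 4/(s + 3) + 1/(s + 2)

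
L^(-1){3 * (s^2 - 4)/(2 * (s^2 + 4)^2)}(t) 3 * t * cos(2 * t)/2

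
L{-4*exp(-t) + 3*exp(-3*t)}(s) 3/(s + 3) - 4/(s + 1)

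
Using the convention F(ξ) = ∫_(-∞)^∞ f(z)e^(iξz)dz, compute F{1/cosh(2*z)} pi/(2*cosh(pi*ξ/4))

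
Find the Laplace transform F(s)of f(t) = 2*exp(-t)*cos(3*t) 2*(s + 1)/((s + 1)^2 + 9)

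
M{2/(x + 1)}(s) 2 * pi * csc(pi * s)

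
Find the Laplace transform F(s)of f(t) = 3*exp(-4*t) 3/(s + 4)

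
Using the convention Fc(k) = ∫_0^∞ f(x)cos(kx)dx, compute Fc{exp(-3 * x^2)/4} sqrt(3) * sqrt(pi) * exp(-k^2/12)/24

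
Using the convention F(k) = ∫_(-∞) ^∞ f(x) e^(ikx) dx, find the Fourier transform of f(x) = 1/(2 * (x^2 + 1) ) pi * exp(-Abs(k) ) /2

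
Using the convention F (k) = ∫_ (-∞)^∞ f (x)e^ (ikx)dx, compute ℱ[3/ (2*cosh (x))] 3*pi/ (2*cosh (pi*k/2))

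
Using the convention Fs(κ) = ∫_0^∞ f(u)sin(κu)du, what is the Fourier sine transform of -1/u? -pi/2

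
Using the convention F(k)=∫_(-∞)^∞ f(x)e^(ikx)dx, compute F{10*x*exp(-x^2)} 5*I*sqrt(pi)*k*exp(-k^2/4)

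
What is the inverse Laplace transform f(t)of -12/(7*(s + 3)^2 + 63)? -4*exp(-3*t)*sin(3*t)/7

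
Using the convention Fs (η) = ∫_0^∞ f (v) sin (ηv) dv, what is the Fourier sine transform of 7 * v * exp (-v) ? 14 * η/ (η^2 + 1) ^2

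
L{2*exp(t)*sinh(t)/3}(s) 2/(3*s*(s - 2))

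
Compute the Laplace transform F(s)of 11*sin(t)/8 11/(8*(s^2 + 1))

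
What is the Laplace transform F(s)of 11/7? 11/(7*s)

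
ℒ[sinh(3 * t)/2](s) 3/(2 * (s^2 - 9))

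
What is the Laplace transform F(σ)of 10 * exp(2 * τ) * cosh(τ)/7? 10 * (σ - 2)/(7 * ((σ - 2)^2 - 1))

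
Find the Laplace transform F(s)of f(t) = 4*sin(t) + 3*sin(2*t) 4/(s^2 + 1) + 6/(s^2 + 4)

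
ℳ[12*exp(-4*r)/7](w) 12*gamma(w)/(7*2^(2*w))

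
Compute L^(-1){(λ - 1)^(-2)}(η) η*exp(η)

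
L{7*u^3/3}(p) 14/p^4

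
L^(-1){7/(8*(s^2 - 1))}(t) 7*sinh(t)/8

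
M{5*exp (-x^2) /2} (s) 5*gamma (s/2) /4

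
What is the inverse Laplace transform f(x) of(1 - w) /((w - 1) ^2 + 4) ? -exp(x)*cos(2*x) 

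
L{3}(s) 3/s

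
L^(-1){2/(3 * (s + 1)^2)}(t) 2 * t * exp(-t)/3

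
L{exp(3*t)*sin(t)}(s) 1/((s - 3)^2 + 1)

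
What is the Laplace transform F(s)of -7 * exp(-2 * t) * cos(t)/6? 7 * (-s - 2)/(6 * ((s + 2)^2 + 1))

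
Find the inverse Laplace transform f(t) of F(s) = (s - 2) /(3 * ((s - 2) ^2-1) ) exp(2 * t) * cosh(t) /3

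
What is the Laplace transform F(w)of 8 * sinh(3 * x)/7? 24/(7 * (w^2 - 9))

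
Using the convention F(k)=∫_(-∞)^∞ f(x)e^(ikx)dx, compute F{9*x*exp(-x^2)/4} 9*I*sqrt(pi)*k*exp(-k^2/4)/8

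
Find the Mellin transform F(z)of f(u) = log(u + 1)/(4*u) -pi*csc(pi*z)/(4*z - 4)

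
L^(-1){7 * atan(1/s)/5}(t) 7 * sin(t)/(5 * t)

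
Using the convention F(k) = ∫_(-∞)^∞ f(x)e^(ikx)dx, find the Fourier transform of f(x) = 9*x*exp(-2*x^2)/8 9*sqrt(2)*I*sqrt(pi)*k*exp(-k^2/8)/64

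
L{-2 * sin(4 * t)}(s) -8/(s^2 + 16)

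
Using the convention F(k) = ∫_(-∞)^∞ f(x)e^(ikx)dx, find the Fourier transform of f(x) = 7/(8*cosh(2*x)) 7*pi/(16*cosh(pi*k/4))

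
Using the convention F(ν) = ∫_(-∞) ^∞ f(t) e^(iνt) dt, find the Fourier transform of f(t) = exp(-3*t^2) sqrt(3)*sqrt(pi)*exp(-ν^2/12) /3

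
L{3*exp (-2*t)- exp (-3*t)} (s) 3/ (s+2) - 1/ (s+3)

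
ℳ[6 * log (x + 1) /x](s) -6 * pi * csc (pi * s) / (s - 1) 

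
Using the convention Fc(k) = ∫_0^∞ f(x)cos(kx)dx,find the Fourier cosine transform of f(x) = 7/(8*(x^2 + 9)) 7*pi*exp(-3*k)/48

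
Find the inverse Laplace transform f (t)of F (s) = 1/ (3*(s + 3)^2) t*exp (-3*t)/3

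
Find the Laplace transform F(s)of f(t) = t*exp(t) (s - 1)^(-2)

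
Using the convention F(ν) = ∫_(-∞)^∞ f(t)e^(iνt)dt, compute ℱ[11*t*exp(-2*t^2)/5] 11*sqrt(2)*I*sqrt(pi)*ν*exp(-ν^2/8)/40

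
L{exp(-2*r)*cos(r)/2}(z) (z+2)/(2*((z+2)^2+1))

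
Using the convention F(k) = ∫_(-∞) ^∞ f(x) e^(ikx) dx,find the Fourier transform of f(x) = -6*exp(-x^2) -6*sqrt(pi)*exp(-k^2/4) 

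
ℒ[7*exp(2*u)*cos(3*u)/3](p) 7*(p - 2)/(3*((p - 2)^2 + 9))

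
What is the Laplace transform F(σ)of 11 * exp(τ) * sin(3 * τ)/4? 33/(4 * ((σ - 1)^2 + 9))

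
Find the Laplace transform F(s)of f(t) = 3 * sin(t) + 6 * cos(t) 6 * s/(s^2 + 1) + 3/(s^2 + 1)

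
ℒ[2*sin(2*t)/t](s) 2*atan(2/s)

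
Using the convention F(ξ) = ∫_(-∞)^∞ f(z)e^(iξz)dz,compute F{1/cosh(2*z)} pi/(2*cosh(pi*ξ/4))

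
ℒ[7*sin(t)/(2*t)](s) 7*atan(1/s)/2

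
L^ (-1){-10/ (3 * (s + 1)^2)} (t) -10 * t * exp (-t)/3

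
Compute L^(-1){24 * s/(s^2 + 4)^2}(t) 6 * t * sin(2 * t)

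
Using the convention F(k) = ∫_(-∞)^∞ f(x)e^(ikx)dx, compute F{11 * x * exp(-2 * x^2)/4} 11 * sqrt(2) * I * sqrt(pi) * k * exp(-k^2/8)/32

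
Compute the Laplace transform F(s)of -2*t -2/s^2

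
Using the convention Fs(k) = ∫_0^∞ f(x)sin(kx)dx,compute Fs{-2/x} -pi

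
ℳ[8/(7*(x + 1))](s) 8*pi*csc(pi*s)/7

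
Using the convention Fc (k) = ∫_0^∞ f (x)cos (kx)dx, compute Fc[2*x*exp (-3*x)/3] 2*(9 - k^2)/ (3*(k^2 + 9)^2)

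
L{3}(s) 3/s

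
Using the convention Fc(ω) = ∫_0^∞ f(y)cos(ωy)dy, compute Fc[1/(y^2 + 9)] pi * exp(-3 * ω)/6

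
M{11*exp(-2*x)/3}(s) 11*gamma(s)/(3*2^s)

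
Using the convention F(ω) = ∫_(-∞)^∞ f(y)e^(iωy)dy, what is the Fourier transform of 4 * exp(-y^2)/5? 4 * sqrt(pi) * exp(-ω^2/4)/5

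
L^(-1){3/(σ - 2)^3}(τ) 3*τ^2*exp(2*τ)/2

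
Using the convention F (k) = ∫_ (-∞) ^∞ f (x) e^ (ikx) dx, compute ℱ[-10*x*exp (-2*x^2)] -5*sqrt (2)*I*sqrt (pi)*k*exp (-k^2/8) /4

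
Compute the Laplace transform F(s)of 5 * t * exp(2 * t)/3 5/(3 * (s - 2)^2)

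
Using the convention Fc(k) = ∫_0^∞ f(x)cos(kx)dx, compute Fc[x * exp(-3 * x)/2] (9 - k^2)/(2 * (k^2+9)^2)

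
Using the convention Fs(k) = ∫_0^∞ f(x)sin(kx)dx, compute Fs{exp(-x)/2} k/(2 * (k^2 + 1))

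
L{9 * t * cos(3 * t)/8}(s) 9 * (s^2 - 9)/(8 * (s^2 + 9)^2)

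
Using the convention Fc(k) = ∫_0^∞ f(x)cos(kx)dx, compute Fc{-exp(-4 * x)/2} -2/(k^2+16)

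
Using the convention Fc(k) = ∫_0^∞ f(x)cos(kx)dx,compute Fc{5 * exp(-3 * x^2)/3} 5 * sqrt(3) * sqrt(pi) * exp(-k^2/12)/18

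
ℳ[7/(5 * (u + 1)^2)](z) -7 * pi * (z - 1)/(5 * sin(pi * z))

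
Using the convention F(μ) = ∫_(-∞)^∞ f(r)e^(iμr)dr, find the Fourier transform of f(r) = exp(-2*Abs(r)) 4/(μ^2 + 4)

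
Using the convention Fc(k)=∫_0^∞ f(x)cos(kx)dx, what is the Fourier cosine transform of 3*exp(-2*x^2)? 3*sqrt(2)*sqrt(pi)*exp(-k^2/8)/4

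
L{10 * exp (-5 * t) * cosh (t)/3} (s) 10 * (s + 5)/ (3 * ( (s + 5)^2 - 1))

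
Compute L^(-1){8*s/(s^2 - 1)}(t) 8*cosh(t)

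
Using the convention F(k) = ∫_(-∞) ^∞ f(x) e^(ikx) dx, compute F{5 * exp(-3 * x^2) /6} 5 * sqrt(3) * sqrt(pi) * exp(-k^2/12) /18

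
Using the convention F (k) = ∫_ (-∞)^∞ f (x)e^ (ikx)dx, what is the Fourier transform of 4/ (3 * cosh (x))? 4 * pi/ (3 * cosh (pi * k/2))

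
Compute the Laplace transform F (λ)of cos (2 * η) λ/ (λ^2 + 4)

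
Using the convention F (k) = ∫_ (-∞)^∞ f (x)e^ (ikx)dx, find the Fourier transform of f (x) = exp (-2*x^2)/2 sqrt (2)*sqrt (pi)*exp (-k^2/8)/4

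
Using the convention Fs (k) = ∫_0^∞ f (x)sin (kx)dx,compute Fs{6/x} 3*pi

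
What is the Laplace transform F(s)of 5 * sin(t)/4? 5/(4 * (s^2 + 1))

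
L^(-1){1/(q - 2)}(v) exp(2 * v)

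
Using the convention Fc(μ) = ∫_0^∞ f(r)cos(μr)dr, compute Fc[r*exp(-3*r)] (9 - μ^2)/(μ^2 + 9)^2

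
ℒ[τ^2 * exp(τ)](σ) 2/(σ - 1)^3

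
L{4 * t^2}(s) 8/s^3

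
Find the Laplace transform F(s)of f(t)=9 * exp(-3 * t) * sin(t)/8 9/(8 * ((s + 3)^2 + 1))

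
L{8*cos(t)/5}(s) 8*s/(5*(s^2 + 1))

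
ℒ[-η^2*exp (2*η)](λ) -2/ (λ - 2)^3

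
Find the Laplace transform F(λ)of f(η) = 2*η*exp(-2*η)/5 2/(5*(λ + 2)^2)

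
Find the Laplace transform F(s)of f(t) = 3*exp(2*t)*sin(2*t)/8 3/(4*((s - 2)^2 + 4))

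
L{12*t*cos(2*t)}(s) 12*(s^2 - 4)/(s^2 + 4)^2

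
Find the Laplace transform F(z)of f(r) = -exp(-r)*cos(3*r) (-z - 1)/((z + 1)^2 + 9)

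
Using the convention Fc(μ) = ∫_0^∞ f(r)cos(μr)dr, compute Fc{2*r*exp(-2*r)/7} 2*(4 - μ^2)/(7*(μ^2 + 4)^2)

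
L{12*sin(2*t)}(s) 24/(s^2 + 4)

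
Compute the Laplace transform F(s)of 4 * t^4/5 96/(5 * s^5)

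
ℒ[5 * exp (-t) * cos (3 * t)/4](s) 5 * (s + 1)/ (4 * ( (s + 1)^2 + 9))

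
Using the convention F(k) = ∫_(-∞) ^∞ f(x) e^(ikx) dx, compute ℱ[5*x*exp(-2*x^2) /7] 5*sqrt(2)*I*sqrt(pi)*k*exp(-k^2/8) /56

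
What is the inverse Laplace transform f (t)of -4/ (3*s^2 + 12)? -2*sin (2*t)/3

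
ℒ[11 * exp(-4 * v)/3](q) 11/(3 * (q + 4))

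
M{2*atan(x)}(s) -pi*sec(pi*s/2)/s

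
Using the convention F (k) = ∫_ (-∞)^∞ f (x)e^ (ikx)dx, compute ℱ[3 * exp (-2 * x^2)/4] 3 * sqrt (2) * sqrt (pi) * exp (-k^2/8)/8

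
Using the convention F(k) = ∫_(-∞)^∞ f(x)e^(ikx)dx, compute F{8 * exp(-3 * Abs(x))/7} 48/(7 * (k^2 + 9))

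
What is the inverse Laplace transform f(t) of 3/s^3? 3 * t^2/2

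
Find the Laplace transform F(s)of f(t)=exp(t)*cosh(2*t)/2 (s - 1)/(2*((s - 1)^2 - 4))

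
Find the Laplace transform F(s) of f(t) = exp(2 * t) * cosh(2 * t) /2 (s - 2) /(2 * s * (s - 4) ) 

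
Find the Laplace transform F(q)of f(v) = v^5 120/q^6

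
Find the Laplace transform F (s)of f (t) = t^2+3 2/s^3+3/s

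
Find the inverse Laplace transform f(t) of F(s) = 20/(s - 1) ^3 10*t^2*exp(t) 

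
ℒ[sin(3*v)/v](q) atan(3/q)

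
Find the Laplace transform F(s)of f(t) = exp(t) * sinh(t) 1/(s * (s - 2))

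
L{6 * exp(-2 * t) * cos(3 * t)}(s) 6 * (s + 2)/((s + 2)^2 + 9)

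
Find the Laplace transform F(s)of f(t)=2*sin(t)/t 2*atan(1/s)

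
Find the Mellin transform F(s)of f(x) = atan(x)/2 -pi * sec(pi * s/2)/(4 * s)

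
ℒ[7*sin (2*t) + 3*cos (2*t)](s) 14/ (s^2 + 4) + 3*s/ (s^2 + 4)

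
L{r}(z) z^(-2)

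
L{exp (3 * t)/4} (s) 1/ (4 * (s - 3))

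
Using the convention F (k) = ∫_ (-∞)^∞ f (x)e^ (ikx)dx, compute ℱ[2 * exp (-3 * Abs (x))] 12/ (k^2 + 9)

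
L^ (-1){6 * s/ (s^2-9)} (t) 6 * cosh (3 * t)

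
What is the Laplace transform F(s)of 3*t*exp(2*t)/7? 3/(7*(s - 2)^2)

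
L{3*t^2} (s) 6/s^3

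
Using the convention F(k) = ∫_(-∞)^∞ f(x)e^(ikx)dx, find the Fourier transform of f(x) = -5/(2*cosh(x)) -5*pi/(2*cosh(pi*k/2))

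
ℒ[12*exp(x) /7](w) 12/(7*(w - 1) ) 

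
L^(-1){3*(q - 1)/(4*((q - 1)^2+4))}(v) 3*exp(v)*cos(2*v)/4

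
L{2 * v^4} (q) 48/q^5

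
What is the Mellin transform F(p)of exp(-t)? gamma(p)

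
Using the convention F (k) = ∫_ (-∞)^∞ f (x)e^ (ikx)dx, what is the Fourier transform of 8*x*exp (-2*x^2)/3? sqrt (2)*I*sqrt (pi)*k*exp (-k^2/8)/3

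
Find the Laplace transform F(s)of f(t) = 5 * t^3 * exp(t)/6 5/(s - 1)^4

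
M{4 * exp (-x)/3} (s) 4 * gamma (s)/3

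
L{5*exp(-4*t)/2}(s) 5/(2*(s + 4))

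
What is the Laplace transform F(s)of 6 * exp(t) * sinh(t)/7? 6/(7 * s * (s - 2))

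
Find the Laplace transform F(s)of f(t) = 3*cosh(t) 3*s/(s^2 - 1)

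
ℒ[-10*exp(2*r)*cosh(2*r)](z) 10*(2 - z)/(z*(z - 4))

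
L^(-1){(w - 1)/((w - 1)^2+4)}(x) exp(x)*cos(2*x)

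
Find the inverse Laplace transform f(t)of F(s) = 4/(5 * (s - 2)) 4 * exp(2 * t)/5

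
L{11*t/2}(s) 11/(2*s^2)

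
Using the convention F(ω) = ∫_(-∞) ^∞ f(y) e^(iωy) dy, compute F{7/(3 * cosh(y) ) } 7 * pi/(3 * cosh(pi * ω/2) ) 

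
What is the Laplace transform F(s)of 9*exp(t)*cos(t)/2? 9*(s - 1)/(2*((s - 1)^2 + 1))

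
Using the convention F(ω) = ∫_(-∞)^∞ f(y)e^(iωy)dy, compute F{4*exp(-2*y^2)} 2*sqrt(2)*sqrt(pi)*exp(-ω^2/8)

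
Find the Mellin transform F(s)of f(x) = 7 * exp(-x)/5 7 * gamma(s)/5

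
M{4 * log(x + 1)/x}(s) -4 * pi * csc(pi * s)/(s - 1)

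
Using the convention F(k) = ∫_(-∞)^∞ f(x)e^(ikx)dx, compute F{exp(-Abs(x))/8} 1/(4*(k^2 + 1))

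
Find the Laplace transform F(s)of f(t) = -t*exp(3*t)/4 -1/(4*(s - 3)^2)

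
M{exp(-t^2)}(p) gamma(p/2)/2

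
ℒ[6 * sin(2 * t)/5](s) 12/(5 * (s^2 + 4))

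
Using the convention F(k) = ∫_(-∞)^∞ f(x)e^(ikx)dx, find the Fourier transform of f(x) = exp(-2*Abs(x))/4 1/(k^2+4)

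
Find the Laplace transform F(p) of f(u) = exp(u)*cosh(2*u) (p - 1) /((p - 1) ^2 - 4) 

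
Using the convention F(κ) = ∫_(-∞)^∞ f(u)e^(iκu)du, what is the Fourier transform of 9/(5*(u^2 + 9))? 3*pi*exp(-3*Abs(κ))/5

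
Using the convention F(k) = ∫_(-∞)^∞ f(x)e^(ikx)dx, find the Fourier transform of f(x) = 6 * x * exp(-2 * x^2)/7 3 * sqrt(2) * I * sqrt(pi) * k * exp(-k^2/8)/28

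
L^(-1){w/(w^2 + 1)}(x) cos(x)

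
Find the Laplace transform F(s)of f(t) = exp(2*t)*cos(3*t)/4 (s - 2)/(4*((s - 2)^2 + 9))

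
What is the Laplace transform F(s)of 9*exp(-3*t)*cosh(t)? 9*(s + 3)/((s + 3)^2 - 1)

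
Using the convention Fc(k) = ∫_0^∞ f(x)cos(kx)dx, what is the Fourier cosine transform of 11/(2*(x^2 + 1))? 11*pi*exp(-k)/4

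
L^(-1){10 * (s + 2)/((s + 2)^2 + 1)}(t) 10 * exp(-2 * t) * cos(t)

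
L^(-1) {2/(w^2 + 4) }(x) sin(2*x) 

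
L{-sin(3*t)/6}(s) -1/(2*s^2 + 18)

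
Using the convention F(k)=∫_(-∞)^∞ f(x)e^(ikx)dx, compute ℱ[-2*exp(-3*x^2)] -2*sqrt(3)*sqrt(pi)*exp(-k^2/12)/3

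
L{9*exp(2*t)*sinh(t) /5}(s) 9/(5*((s - 2) ^2 - 1) ) 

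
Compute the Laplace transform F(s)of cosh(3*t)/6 s/(6*(s^2 - 9))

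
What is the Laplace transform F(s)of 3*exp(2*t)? 3/(s - 2)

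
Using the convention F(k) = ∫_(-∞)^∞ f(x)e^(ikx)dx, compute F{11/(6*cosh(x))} 11*pi/(6*cosh(pi*k/2))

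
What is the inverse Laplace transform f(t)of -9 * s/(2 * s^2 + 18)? -9 * cos(3 * t)/2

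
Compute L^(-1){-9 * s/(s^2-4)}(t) -9 * cosh(2 * t)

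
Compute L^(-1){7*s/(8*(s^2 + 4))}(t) 7*cos(2*t)/8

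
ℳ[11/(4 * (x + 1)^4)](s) 11 * gamma(s) * gamma(4 - s)/24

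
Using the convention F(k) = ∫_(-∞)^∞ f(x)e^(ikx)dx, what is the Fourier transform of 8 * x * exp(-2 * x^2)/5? sqrt(2) * I * sqrt(pi) * k * exp(-k^2/8)/5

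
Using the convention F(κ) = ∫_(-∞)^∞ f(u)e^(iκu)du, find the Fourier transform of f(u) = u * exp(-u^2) I * sqrt(pi) * κ * exp(-κ^2/4)/2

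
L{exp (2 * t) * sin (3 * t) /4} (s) 3/ (4 * ( (s - 2) ^2 + 9) ) 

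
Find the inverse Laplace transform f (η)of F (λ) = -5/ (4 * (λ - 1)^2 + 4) -5 * exp (η) * sin (η)/4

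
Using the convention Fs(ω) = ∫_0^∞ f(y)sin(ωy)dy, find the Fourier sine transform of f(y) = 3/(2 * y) 3 * pi/4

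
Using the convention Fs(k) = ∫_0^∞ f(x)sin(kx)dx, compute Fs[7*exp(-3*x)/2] 7*k/(2*(k^2 + 9))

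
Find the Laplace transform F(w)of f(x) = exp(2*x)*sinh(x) 1/((w - 2)^2 - 1)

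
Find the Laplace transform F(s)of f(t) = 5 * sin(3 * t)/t 5 * atan(3/s)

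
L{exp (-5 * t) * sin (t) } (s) 1/ ( (s + 5) ^2 + 1) 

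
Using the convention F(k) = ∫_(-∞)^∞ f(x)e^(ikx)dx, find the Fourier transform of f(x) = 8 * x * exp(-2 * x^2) sqrt(2) * I * sqrt(pi) * k * exp(-k^2/8)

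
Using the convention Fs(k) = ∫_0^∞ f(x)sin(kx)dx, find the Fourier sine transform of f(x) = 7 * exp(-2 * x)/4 7 * k/(4 * (k^2 + 4))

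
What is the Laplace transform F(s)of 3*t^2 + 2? 6/s^3 + 2/s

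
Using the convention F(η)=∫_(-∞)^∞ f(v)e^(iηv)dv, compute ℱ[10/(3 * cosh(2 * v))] 5 * pi/(3 * cosh(pi * η/4))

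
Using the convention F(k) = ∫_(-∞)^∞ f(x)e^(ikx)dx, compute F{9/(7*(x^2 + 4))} 9*pi*exp(-2*Abs(k))/14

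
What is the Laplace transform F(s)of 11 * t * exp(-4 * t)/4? 11/(4 * (s + 4)^2)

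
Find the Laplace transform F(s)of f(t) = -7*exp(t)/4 -7/(4*s - 4)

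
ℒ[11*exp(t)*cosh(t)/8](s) 11*(s - 1)/(8*s*(s - 2))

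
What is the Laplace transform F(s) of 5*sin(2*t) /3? 10/(3*(s^2 + 4) ) 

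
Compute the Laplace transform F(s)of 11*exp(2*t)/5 11/(5*(s - 2))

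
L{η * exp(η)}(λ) (λ - 1)^(-2)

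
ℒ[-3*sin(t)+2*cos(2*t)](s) 2*s/(s^2+4)-3/(s^2+1) 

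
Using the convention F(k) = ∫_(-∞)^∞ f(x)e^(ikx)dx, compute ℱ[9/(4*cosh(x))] 9*pi/(4*cosh(pi*k/2))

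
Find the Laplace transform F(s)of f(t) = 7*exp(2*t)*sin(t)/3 7/(3*((s - 2)^2 + 1))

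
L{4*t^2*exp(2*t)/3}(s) 8/(3*(s - 2)^3)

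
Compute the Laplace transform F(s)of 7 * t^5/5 168/s^6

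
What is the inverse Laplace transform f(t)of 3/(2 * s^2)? 3 * t/2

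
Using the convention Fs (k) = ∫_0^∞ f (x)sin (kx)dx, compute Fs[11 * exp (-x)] 11 * k/ (k^2 + 1)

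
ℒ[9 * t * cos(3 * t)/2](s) 9 * (s^2 - 9)/(2 * (s^2+9)^2)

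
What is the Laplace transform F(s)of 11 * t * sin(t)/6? 11 * s/(3 * (s^2 + 1)^2)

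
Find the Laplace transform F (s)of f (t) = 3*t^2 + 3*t 6/s^3 + 3/s^2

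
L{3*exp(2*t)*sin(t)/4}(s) 3/(4*((s - 2)^2+1))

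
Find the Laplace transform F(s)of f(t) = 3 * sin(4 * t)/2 6/(s^2 + 16)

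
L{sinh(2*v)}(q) 2/(q^2 - 4)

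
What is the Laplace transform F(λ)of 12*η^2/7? 24/(7*λ^3)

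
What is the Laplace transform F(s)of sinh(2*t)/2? 1/(s^2 - 4)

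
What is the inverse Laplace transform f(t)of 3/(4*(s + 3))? 3*exp(-3*t)/4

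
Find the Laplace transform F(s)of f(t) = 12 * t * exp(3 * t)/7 12/(7 * (s - 3)^2)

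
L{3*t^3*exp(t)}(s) 18/(s - 1)^4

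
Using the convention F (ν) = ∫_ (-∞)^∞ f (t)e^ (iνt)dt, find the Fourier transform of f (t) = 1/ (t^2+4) pi * exp (-2 * Abs (ν))/2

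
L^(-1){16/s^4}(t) 8*t^3/3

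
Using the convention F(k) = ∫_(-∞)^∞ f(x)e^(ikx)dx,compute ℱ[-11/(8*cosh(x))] -11*pi/(8*cosh(pi*k/2))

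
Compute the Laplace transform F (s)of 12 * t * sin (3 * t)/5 72 * s/ (5 * (s^2 + 9)^2)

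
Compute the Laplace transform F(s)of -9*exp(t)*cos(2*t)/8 9*(1 - s)/(8*((s - 1)^2 + 4))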